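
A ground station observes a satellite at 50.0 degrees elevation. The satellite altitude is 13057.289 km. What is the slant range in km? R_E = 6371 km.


h = 13057.289 km, el = 50.0 deg
d = -R_E*sin(el) + sqrt((R_E*sin(el))^2 + 2*R_E*h + h^2)
d = -6371.0000*sin(0.8726646) + sqrt((6371.0000*0.7660444)^2 + 2*6371.0000*13057.289 + 13057.289^2)
d = 14111.3120 km

14111.3120 km


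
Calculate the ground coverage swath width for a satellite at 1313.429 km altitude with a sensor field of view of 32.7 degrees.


FOV = 32.7 deg = 0.5707227 rad
swath = 2 * alt * tan(FOV/2) = 2 * 1313.429 * tan(0.2853613)
swath = 2 * 1313.429 * 0.293368
swath = 770.6361 km

770.6361 km


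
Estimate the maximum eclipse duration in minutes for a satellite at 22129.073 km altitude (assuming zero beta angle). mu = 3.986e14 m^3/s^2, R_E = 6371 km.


r = 28500.0730 km
T = 798.0478 min
Eclipse fraction = arcsin(R_E/r)/pi = arcsin(6371.0000/28500.0730)/pi
= arcsin(0.2235433)/pi = 0.07176241
Eclipse duration = 0.07176241 * 798.0478 = 57.2698 min

57.2698 minutes


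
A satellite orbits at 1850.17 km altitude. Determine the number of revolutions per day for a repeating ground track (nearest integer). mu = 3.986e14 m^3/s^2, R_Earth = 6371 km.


r = 8.22117e+06 m
T = 2*pi*sqrt(r^3/mu) = 7418.4242 s = 123.6404 min
revs/day = 1440 / 123.6404 = 11.6467
Rounded: 12 revolutions per day

12 revolutions per day


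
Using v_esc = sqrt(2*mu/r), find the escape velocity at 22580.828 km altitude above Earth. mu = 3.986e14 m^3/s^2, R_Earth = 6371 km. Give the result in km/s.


r = 6371.0 + 22580.828 = 28951.8280 km = 2.8951828e+07 m
v_esc = sqrt(2*mu/r) = sqrt(2*3.986e14 / 2.8951828e+07)
v_esc = 5247.4179 m/s = 5.2474 km/s

5.2474 km/s


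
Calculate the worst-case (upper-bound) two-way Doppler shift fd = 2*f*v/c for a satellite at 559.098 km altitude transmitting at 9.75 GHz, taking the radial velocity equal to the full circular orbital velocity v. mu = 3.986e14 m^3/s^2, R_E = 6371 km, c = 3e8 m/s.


r = 6.930098e+06 m
v = sqrt(mu/r) = 7584.0111 m/s (worst-case radial velocity)
f = 9.75 GHz = 9.75e+09 Hz
fd = 2*f*v/c = 2*9.75e+09*7584.0111/3.0e+08
fd = 492960.7205 Hz

492960.7205 Hz


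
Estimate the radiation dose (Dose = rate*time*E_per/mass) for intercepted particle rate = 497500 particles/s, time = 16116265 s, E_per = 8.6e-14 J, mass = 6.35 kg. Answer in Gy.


Total energy deposited = rate * time * E_per
  = 497500 * 16116265 * 8.6e-14 = 0.6895344 J
Dose = E_total / mass = 0.6895344 / 6.35
Dose = 0.1085881 Gy

0.1086 Gy


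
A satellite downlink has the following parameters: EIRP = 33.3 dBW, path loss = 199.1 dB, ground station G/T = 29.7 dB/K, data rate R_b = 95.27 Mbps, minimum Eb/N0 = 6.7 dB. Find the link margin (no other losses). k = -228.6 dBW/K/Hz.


C/N0 = EIRP - FSPL + G/T - k = 33.3 - 199.1 + 29.7 - (-228.6)
C/N0 = 92.5000 dB-Hz
R_b = 95.27 Mbps = 9.527e+07 bps -> 10*log10(R_b) = 79.7896 dB-Hz
Eb/N0 = C/N0 - 10*log10(R_b) = 92.5000 - 79.7896 = 12.7104 dB
Margin = Eb/N0 - Eb/N0_req = 12.7104 - 6.7 = 6.0104 dB (link closes)

6.0104 dB


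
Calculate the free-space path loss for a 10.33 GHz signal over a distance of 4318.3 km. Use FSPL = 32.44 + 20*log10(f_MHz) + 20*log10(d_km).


f = 10.33 GHz = 10330.0000 MHz
d = 4318.3 km
FSPL = 32.44 + 20*log10(10330.0000) + 20*log10(4318.3)
FSPL = 32.44 + 80.2820 + 72.7063
FSPL = 185.4283 dB

185.4283 dB


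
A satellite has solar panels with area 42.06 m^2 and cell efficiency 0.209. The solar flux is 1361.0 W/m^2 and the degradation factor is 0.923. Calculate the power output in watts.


P = area * eta * S * degradation
P = 42.06 * 0.209 * 1361.0 * 0.923
P = 11042.7027 W

11042.7027 W


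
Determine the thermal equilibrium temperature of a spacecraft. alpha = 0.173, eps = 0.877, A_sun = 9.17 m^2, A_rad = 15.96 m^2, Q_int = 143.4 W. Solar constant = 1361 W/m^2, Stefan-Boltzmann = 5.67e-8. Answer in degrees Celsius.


Numerator = alpha*S*A_sun + Q_int = 0.173*1361*9.17 + 143.4 = 2302.5040 W
Denominator = eps*sigma*A_rad = 0.877*5.67e-8*15.96 = 7.9362536e-07 W/K^4
T^4 = 2.901248e+09 K^4
T = 232.0845 K = -41.0655 C

-41.0655 degrees Celsius


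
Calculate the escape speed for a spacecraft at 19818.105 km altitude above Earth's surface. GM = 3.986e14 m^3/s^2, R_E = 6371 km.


r = 6371.0 + 19818.105 = 26189.1050 km = 2.6189105e+07 m
v_esc = sqrt(2*mu/r) = sqrt(2*3.986e14 / 2.6189105e+07)
v_esc = 5517.2583 m/s = 5.5173 km/s

5.5173 km/s


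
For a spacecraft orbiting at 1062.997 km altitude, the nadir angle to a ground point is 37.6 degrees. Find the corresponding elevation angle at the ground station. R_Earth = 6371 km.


r = R_E + alt = 7433.9970 km
Law of sines in the satellite / Earth-center / ground-point triangle:
  sin(nadir)/R_E = sin(90 + el)/r  =>  cos(el) = (r/R_E)*sin(nadir)
cos(el) = (7433.9970 / 6371.0000) * sin(37.6 deg) = 0.7119475
el = arccos(0.7119475) = 44.6064 deg
(Earth-central angle = 90 - nadir - el = 7.7936 deg)

44.6064 degrees


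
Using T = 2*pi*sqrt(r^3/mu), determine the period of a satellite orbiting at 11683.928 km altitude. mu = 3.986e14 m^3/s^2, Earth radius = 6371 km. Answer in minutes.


r = 18054.9280 km = 1.8054928e+07 m
T = 2*pi*sqrt(r^3/mu) = 2*pi*sqrt(5.8855531e+21 / 3.986e14)
T = 24143.7576 s = 402.3960 min

402.3960 minutes


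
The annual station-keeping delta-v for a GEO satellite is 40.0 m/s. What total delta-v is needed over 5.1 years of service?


dV = rate * years = 40.0 * 5.1
dV = 204.0000 m/s

204.0000 m/s


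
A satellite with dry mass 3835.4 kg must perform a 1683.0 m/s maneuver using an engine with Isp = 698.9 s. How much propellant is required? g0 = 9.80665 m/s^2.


ve = Isp * g0 = 698.9 * 9.80665 = 6853.867685 m/s
mass ratio = exp(dv/ve) = exp(1683.0/6853.867685) = 1.27833031
m_prop = m_dry * (mr - 1) = 3835.4 * (1.27833031 - 1)
m_prop = 1067.5081 kg

1067.5081 kg


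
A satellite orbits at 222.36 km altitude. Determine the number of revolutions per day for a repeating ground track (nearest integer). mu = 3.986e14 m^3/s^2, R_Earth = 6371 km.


r = 6.59336e+06 m
T = 2*pi*sqrt(r^3/mu) = 5328.0882 s = 88.8015 min
revs/day = 1440 / 88.8015 = 16.2159
Rounded: 16 revolutions per day

16 revolutions per day


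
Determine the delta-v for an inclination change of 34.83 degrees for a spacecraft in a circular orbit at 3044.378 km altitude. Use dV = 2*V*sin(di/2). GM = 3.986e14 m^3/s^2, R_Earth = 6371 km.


r = 9415.3780 km = 9.415378e+06 m
V = sqrt(mu/r) = 6506.5350 m/s
di = 34.83 deg = 0.6078982 rad
dV = 2*V*sin(di/2) = 2*6506.5350*sin(0.3039491)
dV = 3894.6895 m/s = 3.8947 km/s

3.8947 km/s


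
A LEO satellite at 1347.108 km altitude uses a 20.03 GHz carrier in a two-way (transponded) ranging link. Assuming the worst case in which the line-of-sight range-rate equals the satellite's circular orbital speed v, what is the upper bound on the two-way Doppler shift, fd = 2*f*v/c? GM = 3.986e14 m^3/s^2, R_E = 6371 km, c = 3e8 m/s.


r = 7.718108e+06 m
v = sqrt(mu/r) = 7186.4304 m/s (worst-case radial velocity)
f = 20.03 GHz = 2.003e+10 Hz
fd = 2*f*v/c = 2*2.003e+10*7186.4304/3.0e+08
fd = 959628.0009 Hz

959628.0009 Hz


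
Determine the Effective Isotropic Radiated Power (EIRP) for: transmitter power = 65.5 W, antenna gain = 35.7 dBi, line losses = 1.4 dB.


Pt = 65.5 W = 18.1624 dBW
EIRP = Pt_dBW + Gt - losses = 18.1624 + 35.7 - 1.4 = 52.4624 dBW

52.4624 dBW


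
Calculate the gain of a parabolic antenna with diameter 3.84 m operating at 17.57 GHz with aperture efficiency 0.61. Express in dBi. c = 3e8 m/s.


lambda = c/f = 3e8 / 1.757e+10 = 0.01707456 m
G = eta*(pi*D/lambda)^2 = 0.61*(pi*3.84/0.01707456)^2
G = 304504.0286 (linear)
G = 10*log10(304504.0286) = 54.8359 dBi

54.8359 dBi


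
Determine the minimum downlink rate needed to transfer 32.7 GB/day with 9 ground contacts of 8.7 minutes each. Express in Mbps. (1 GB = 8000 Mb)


total contact time = 9 * 8.7 * 60 = 4698.0000 s
data = 32.7 GB = 261600.0000 Mb
rate = 261600.0000 / 4698.0000 = 55.6833 Mbps

55.6833 Mbps


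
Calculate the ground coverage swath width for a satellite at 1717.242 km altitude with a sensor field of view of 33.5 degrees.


FOV = 33.5 deg = 0.5846853 rad
swath = 2 * alt * tan(FOV/2) = 2 * 1717.242 * tan(0.2923426)
swath = 2 * 1717.242 * 0.3009658
swath = 1033.6624 km

1033.6624 km


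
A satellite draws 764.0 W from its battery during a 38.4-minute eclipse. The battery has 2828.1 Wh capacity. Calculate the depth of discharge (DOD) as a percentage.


E_used = P * t / 60 = 764.0 * 38.4 / 60 = 488.9600 Wh
DOD = E_used / E_total * 100 = 488.9600 / 2828.1 * 100
DOD = 17.2893 %

17.2893 %


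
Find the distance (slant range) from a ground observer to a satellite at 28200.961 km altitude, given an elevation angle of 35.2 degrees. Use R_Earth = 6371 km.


h = 28200.961 km, el = 35.2 deg
d = -R_E*sin(el) + sqrt((R_E*sin(el))^2 + 2*R_E*h + h^2)
d = -6371.0000*sin(0.6143559) + sqrt((6371.0000*0.5764323)^2 + 2*6371.0000*28200.961 + 28200.961^2)
d = 30505.2872 km

30505.2872 km


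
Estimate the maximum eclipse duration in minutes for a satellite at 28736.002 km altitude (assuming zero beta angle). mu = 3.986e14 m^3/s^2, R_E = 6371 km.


r = 35107.0020 km
T = 1091.0649 min
Eclipse fraction = arcsin(R_E/r)/pi = arcsin(6371.0000/35107.0020)/pi
= arcsin(0.1814738)/pi = 0.05808675
Eclipse duration = 0.05808675 * 1091.0649 = 63.3764 min

63.3764 minutes


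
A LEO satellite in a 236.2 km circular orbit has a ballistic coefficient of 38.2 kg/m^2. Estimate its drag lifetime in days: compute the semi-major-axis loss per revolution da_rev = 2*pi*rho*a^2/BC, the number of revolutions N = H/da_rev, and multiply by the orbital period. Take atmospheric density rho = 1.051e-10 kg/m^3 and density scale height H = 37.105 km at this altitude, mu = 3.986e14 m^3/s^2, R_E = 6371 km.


a = R_E + alt = 6607.2000 km = 6.6072e+06 m
da_rev = 2*pi*rho*a^2/BC = 2*pi*1.051e-10*(6.6072e+06)^2/38.2 = 754.664859 m per revolution
N = H/da_rev = 37105.0000 m / 754.664859 m = 49.1675 revolutions
P = 2*pi*sqrt(a^3/mu) = 5344.8731 s
lifetime = N*P = 49.1675 * 5344.8731 = 262794.1596 s = 3.0416 days

3.0416 days


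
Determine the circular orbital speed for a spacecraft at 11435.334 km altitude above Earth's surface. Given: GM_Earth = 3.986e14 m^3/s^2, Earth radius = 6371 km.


r = R_E + alt = 6371.0 + 11435.334 = 17806.3340 km = 1.7806334e+07 m
v = sqrt(mu/r) = sqrt(3.986e14 / 1.7806334e+07) = 4731.3098 m/s = 4.7313 km/s

4.7313 km/s


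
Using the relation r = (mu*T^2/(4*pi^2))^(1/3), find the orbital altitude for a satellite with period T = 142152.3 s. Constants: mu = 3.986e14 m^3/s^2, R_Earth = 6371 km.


T = 142152.3 s
r = (mu*T^2/(4*pi^2))^(1/3) = (3.986e14 * 142152.3^2 / (4*pi^2))^(1/3)
r = 5.8870146e+07 m = 58870.1460 km
alt = r - R_E = 58870.1460 - 6371 = 52499.1460 km

52499.1460 km


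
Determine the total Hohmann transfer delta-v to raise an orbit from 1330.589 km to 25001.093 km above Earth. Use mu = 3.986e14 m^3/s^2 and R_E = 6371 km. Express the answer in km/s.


r1 = 7701.5890 km = 7.701589e+06 m
r2 = 31372.0930 km = 3.1372093e+07 m
dv1 = sqrt(mu/r1)*(sqrt(2*r2/(r1+r2)) - 1) = 1922.2601 m/s
dv2 = sqrt(mu/r2)*(1 - sqrt(2*r1/(r1+r2))) = 1326.4868 m/s
total dv = |dv1| + |dv2| = 1922.2601 + 1326.4868 = 3248.7469 m/s = 3.2487 km/s

3.2487 km/s


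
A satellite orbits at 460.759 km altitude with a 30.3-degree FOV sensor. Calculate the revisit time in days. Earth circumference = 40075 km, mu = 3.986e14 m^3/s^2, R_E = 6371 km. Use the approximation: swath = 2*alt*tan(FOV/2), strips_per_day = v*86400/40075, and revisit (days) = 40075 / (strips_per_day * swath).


swath = 2*460.759*tan(0.2644174) = 249.5076 km
v = sqrt(mu/r) = 7638.3997 m/s = 7.6384 km/s
strips/day = v*86400/40075 = 7.6384*86400/40075 = 16.4681
coverage/day = strips * swath = 16.4681 * 249.5076 = 4108.9070 km
revisit = 40075 / 4108.9070 = 9.7532 days

9.7532 days


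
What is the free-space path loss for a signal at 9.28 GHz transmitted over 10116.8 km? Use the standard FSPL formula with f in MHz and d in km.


f = 9.28 GHz = 9280.0000 MHz
d = 10116.8 km
FSPL = 32.44 + 20*log10(9280.0000) + 20*log10(10116.8)
FSPL = 32.44 + 79.3510 + 80.1009
FSPL = 191.8918 dB

191.8918 dB


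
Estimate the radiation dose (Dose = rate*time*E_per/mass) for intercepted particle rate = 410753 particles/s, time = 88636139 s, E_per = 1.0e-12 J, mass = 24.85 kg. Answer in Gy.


Total energy deposited = rate * time * E_per
  = 410753 * 88636139 * 1.0e-12 = 36.4076 J
Dose = E_total / mass = 36.4076 / 24.85
Dose = 1.4651 Gy

1.4651 Gy


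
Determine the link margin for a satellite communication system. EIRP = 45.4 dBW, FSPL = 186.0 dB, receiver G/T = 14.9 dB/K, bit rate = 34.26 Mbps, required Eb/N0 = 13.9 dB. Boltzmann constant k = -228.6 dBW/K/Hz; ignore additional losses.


C/N0 = EIRP - FSPL + G/T - k = 45.4 - 186.0 + 14.9 - (-228.6)
C/N0 = 102.9000 dB-Hz
R_b = 34.26 Mbps = 3.426e+07 bps -> 10*log10(R_b) = 75.3479 dB-Hz
Eb/N0 = C/N0 - 10*log10(R_b) = 102.9000 - 75.3479 = 27.5521 dB
Margin = Eb/N0 - Eb/N0_req = 27.5521 - 13.9 = 13.6521 dB (link closes)

13.6521 dB


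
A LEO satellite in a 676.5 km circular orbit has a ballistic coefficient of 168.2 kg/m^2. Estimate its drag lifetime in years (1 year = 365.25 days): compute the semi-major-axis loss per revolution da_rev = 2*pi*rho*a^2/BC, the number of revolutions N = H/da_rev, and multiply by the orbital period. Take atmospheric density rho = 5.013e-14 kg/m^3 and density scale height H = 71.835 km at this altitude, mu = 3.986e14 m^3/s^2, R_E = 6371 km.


a = R_E + alt = 7047.5000 km = 7.0475e+06 m
da_rev = 2*pi*rho*a^2/BC = 2*pi*5.013e-14*(7.0475e+06)^2/168.2 = 0.0930083095 m per revolution
N = H/da_rev = 71835.0000 m / 0.0930083095 m = 772350.3461 revolutions
P = 2*pi*sqrt(a^3/mu) = 5887.9464 s
lifetime = N*P = 772350.3461 * 5887.9464 = 4.5475574e+09 s = 52633.7667 days
years = 52633.7667 / 365.25 = 144.1034 years

144.1034 years


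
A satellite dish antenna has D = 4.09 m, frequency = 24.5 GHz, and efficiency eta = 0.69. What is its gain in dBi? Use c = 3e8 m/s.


lambda = c/f = 3e8 / 2.45e+10 = 0.0122449 m
G = eta*(pi*D/lambda)^2 = 0.69*(pi*4.09/0.0122449)^2
G = 759775.1963 (linear)
G = 10*log10(759775.1963) = 58.8069 dBi

58.8069 dBi


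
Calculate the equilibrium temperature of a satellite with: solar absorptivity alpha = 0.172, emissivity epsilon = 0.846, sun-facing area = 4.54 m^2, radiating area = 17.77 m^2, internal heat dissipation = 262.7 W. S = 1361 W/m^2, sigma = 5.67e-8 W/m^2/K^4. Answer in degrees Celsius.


Numerator = alpha*S*A_sun + Q_int = 0.172*1361*4.54 + 262.7 = 1325.4777 W
Denominator = eps*sigma*A_rad = 0.846*5.67e-8*17.77 = 8.5239491e-07 W/K^4
T^4 = 1.5550042e+09 K^4
T = 198.5788 K = -74.5712 C

-74.5712 degrees Celsius


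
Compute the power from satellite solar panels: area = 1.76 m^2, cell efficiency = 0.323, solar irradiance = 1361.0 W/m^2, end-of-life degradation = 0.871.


P = area * eta * S * degradation
P = 1.76 * 0.323 * 1361.0 * 0.871
P = 673.8938 W

673.8938 W


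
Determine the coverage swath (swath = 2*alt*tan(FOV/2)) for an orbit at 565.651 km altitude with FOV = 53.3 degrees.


FOV = 53.3 deg = 0.9302605 rad
swath = 2 * alt * tan(FOV/2) = 2 * 565.651 * tan(0.4651302)
swath = 2 * 565.651 * 0.5018547
swath = 567.7492 km

567.7492 km


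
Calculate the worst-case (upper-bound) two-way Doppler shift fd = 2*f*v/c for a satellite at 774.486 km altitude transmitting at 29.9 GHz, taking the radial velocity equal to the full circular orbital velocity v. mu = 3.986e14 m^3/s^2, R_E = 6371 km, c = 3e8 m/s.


r = 7.145486e+06 m
v = sqrt(mu/r) = 7468.8332 m/s (worst-case radial velocity)
f = 29.9 GHz = 2.99e+10 Hz
fd = 2*f*v/c = 2*2.99e+10*7468.8332/3.0e+08
fd = 1.4887874e+06 Hz

1.4888e+06 Hz


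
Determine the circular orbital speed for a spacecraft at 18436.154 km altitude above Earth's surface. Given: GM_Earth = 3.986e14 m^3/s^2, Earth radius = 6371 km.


r = R_E + alt = 6371.0 + 18436.154 = 24807.1540 km = 2.4807154e+07 m
v = sqrt(mu/r) = sqrt(3.986e14 / 2.4807154e+07) = 4008.4842 m/s = 4.0085 km/s

4.0085 km/s


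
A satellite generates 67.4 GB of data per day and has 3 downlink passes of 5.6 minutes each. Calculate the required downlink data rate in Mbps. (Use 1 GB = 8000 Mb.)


total contact time = 3 * 5.6 * 60 = 1008.0000 s
data = 67.4 GB = 539200.0000 Mb
rate = 539200.0000 / 1008.0000 = 534.9206 Mbps

534.9206 Mbps


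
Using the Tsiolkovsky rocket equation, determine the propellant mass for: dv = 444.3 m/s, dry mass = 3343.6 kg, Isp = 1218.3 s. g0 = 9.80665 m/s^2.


ve = Isp * g0 = 1218.3 * 9.80665 = 11947.441695 m/s
mass ratio = exp(dv/ve) = exp(444.3/11947.441695) = 1.03788800
m_prop = m_dry * (mr - 1) = 3343.6 * (1.03788800 - 1)
m_prop = 126.6823 kg

126.6823 kg


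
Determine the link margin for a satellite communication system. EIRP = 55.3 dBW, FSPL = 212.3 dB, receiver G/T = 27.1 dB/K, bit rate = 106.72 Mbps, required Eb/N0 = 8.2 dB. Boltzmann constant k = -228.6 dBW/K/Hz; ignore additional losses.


C/N0 = EIRP - FSPL + G/T - k = 55.3 - 212.3 + 27.1 - (-228.6)
C/N0 = 98.7000 dB-Hz
R_b = 106.72 Mbps = 1.0672e+08 bps -> 10*log10(R_b) = 80.2825 dB-Hz
Eb/N0 = C/N0 - 10*log10(R_b) = 98.7000 - 80.2825 = 18.4175 dB
Margin = Eb/N0 - Eb/N0_req = 18.4175 - 8.2 = 10.2175 dB (link closes)

10.2175 dB


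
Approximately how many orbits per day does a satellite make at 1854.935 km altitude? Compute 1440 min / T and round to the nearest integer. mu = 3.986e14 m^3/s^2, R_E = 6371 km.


r = 8.225935e+06 m
T = 2*pi*sqrt(r^3/mu) = 7424.8747 s = 123.7479 min
revs/day = 1440 / 123.7479 = 11.6366
Rounded: 12 revolutions per day

12 revolutions per day


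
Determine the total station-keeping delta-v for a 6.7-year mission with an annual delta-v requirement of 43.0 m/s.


dV = rate * years = 43.0 * 6.7
dV = 288.1000 m/s

288.1000 m/s


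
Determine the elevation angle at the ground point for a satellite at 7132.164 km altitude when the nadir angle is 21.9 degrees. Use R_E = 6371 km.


r = R_E + alt = 13503.1640 km
Law of sines in the satellite / Earth-center / ground-point triangle:
  sin(nadir)/R_E = sin(90 + el)/r  =>  cos(el) = (r/R_E)*sin(nadir)
cos(el) = (13503.1640 / 6371.0000) * sin(21.9 deg) = 0.7905376
el = arccos(0.7905376) = 37.7642 deg
(Earth-central angle = 90 - nadir - el = 30.3358 deg)

37.7642 degrees


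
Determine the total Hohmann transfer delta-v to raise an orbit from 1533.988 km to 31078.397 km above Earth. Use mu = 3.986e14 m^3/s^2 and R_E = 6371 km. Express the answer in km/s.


r1 = 7904.9880 km = 7.904988e+06 m
r2 = 37449.3970 km = 3.7449397e+07 m
dv1 = sqrt(mu/r1)*(sqrt(2*r2/(r1+r2)) - 1) = 2024.2959 m/s
dv2 = sqrt(mu/r2)*(1 - sqrt(2*r1/(r1+r2))) = 1336.2642 m/s
total dv = |dv1| + |dv2| = 2024.2959 + 1336.2642 = 3360.5601 m/s = 3.3606 km/s

3.3606 km/s


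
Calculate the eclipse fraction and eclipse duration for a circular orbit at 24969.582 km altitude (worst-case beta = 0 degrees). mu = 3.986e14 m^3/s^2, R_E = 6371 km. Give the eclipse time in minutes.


r = 31340.5820 km
T = 920.2812 min
Eclipse fraction = arcsin(R_E/r)/pi = arcsin(6371.0000/31340.5820)/pi
= arcsin(0.2032828)/pi = 0.06516107
Eclipse duration = 0.06516107 * 920.2812 = 59.9665 min

59.9665 minutes


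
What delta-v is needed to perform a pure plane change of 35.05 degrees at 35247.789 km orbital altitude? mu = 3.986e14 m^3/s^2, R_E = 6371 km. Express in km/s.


r = 41618.7890 km = 4.1618789e+07 m
V = sqrt(mu/r) = 3094.7383 m/s
di = 35.05 deg = 0.6117379 rad
dV = 2*V*sin(di/2) = 2*3094.7383*sin(0.305869)
dV = 1863.7870 m/s = 1.8638 km/s

1.8638 km/s


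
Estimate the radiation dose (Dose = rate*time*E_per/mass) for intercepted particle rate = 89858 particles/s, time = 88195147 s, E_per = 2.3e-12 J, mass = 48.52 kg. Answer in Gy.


Total energy deposited = rate * time * E_per
  = 89858 * 88195147 * 2.3e-12 = 18.2276 J
Dose = E_total / mass = 18.2276 / 48.52
Dose = 0.3756717 Gy

0.3757 Gy


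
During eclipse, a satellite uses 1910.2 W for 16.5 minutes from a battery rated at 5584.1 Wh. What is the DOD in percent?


E_used = P * t / 60 = 1910.2 * 16.5 / 60 = 525.3050 Wh
DOD = E_used / E_total * 100 = 525.3050 / 5584.1 * 100
DOD = 9.4072 %

9.4072 %


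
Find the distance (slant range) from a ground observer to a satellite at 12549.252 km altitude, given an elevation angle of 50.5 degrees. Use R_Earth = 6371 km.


h = 12549.252 km, el = 50.5 deg
d = -R_E*sin(el) + sqrt((R_E*sin(el))^2 + 2*R_E*h + h^2)
d = -6371.0000*sin(0.8813913) + sqrt((6371.0000*0.7716246)^2 + 2*6371.0000*12549.252 + 12549.252^2)
d = 13565.1472 km

13565.1472 km


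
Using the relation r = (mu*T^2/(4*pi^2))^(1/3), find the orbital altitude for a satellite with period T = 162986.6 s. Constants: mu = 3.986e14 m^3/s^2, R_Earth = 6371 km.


T = 162986.6 s
r = (mu*T^2/(4*pi^2))^(1/3) = (3.986e14 * 162986.6^2 / (4*pi^2))^(1/3)
r = 6.4490209e+07 m = 64490.2092 km
alt = r - R_E = 64490.2092 - 6371 = 58119.2092 km

58119.2092 km


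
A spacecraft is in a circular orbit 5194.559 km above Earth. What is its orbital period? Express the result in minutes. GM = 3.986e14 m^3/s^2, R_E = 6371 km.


r = 11565.5590 km = 1.1565559e+07 m
T = 2*pi*sqrt(r^3/mu) = 2*pi*sqrt(1.5470341e+21 / 3.986e14)
T = 12378.3046 s = 206.3051 min

206.3051 minutes


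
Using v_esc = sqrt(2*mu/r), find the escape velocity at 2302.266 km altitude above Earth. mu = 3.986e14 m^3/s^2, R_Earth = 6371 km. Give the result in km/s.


r = 6371.0 + 2302.266 = 8673.2660 km = 8.673266e+06 m
v_esc = sqrt(2*mu/r) = sqrt(2*3.986e14 / 8.673266e+06)
v_esc = 9587.2116 m/s = 9.5872 km/s

9.5872 km/s


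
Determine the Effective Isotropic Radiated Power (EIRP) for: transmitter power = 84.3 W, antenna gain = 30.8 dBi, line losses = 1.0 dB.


Pt = 84.3 W = 19.2583 dBW
EIRP = Pt_dBW + Gt - losses = 19.2583 + 30.8 - 1.0 = 49.0583 dBW

49.0583 dBW


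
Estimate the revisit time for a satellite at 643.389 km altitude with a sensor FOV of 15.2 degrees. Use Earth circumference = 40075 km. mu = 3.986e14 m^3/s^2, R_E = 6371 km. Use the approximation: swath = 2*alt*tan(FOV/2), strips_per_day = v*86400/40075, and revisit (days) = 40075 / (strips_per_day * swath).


swath = 2*643.389*tan(0.132645) = 171.6928 km
v = sqrt(mu/r) = 7538.3053 m/s = 7.5383 km/s
strips/day = v*86400/40075 = 7.5383*86400/40075 = 16.2523
coverage/day = strips * swath = 16.2523 * 171.6928 = 2790.3978 km
revisit = 40075 / 2790.3978 = 14.3618 days

14.3618 days


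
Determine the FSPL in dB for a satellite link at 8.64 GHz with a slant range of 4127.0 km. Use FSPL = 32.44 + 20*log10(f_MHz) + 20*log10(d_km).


f = 8.64 GHz = 8640.0000 MHz
d = 4127.0 km
FSPL = 32.44 + 20*log10(8640.0000) + 20*log10(4127.0)
FSPL = 32.44 + 78.7303 + 72.3127
FSPL = 183.4830 dB

183.4830 dB


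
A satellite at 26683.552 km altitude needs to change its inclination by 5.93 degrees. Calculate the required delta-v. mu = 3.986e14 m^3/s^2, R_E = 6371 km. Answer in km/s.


r = 33054.5520 km = 3.3054552e+07 m
V = sqrt(mu/r) = 3472.5860 m/s
di = 5.93 deg = 0.103498 rad
dV = 2*V*sin(di/2) = 2*3472.5860*sin(0.05174901)
dV = 359.2454 m/s = 0.3592454 km/s

0.3592 km/s


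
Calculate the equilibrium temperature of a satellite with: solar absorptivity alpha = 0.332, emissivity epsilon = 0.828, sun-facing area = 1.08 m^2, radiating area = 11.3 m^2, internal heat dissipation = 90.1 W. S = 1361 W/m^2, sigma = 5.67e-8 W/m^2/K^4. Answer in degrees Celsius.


Numerator = alpha*S*A_sun + Q_int = 0.332*1361*1.08 + 90.1 = 578.1002 W
Denominator = eps*sigma*A_rad = 0.828*5.67e-8*11.3 = 5.3050788e-07 W/K^4
T^4 = 1.0897108e+09 K^4
T = 181.6887 K = -91.4613 C

-91.4613 degrees Celsius


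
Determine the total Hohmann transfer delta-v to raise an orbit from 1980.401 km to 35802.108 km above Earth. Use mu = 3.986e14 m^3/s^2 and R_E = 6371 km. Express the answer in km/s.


r1 = 8351.4010 km = 8.351401e+06 m
r2 = 42173.1080 km = 4.2173108e+07 m
dv1 = sqrt(mu/r1)*(sqrt(2*r2/(r1+r2)) - 1) = 2017.7016 m/s
dv2 = sqrt(mu/r2)*(1 - sqrt(2*r1/(r1+r2))) = 1306.6900 m/s
total dv = |dv1| + |dv2| = 2017.7016 + 1306.6900 = 3324.3916 m/s = 3.3244 km/s

3.3244 km/s


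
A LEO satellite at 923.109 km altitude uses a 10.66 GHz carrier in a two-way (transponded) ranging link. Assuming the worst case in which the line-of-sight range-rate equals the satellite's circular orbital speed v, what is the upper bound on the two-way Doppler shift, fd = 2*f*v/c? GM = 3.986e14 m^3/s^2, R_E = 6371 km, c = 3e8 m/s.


r = 7.294109e+06 m
v = sqrt(mu/r) = 7392.3500 m/s (worst-case radial velocity)
f = 10.66 GHz = 1.066e+10 Hz
fd = 2*f*v/c = 2*1.066e+10*7392.3500/3.0e+08
fd = 525349.6755 Hz

525349.6755 Hz


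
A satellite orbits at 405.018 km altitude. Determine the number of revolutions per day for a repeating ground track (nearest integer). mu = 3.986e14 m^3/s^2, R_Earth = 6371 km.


r = 6.776018e+06 m
T = 2*pi*sqrt(r^3/mu) = 5551.0233 s = 92.5171 min
revs/day = 1440 / 92.5171 = 15.5647
Rounded: 16 revolutions per day

16 revolutions per day


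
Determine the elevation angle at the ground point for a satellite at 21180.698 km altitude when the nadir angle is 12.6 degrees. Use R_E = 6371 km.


r = R_E + alt = 27551.6980 km
Law of sines in the satellite / Earth-center / ground-point triangle:
  sin(nadir)/R_E = sin(90 + el)/r  =>  cos(el) = (r/R_E)*sin(nadir)
cos(el) = (27551.6980 / 6371.0000) * sin(12.6 deg) = 0.943371
el = arccos(0.943371) = 19.3744 deg
(Earth-central angle = 90 - nadir - el = 58.0256 deg)

19.3744 degrees


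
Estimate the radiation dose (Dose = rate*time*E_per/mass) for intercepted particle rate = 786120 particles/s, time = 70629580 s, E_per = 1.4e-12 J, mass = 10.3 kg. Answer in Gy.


Total energy deposited = rate * time * E_per
  = 786120 * 70629580 * 1.4e-12 = 77.7327 J
Dose = E_total / mass = 77.7327 / 10.3
Dose = 7.5469 Gy

7.5469 Gy


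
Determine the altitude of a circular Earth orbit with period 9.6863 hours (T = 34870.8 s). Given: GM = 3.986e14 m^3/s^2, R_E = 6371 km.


T = 34870.8 s
r = (mu*T^2/(4*pi^2))^(1/3) = (3.986e14 * 34870.8^2 / (4*pi^2))^(1/3)
r = 2.3069267e+07 m = 23069.2669 km
alt = r - R_E = 23069.2669 - 6371 = 16698.2669 km

16698.2669 km


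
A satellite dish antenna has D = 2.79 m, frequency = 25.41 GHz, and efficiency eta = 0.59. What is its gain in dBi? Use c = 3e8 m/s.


lambda = c/f = 3e8 / 2.541e+10 = 0.01180638 m
G = eta*(pi*D/lambda)^2 = 0.59*(pi*2.79/0.01180638)^2
G = 325182.3642 (linear)
G = 10*log10(325182.3642) = 55.1213 dBi

55.1213 dBi


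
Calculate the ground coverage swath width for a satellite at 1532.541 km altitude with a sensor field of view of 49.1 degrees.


FOV = 49.1 deg = 0.8569567 rad
swath = 2 * alt * tan(FOV/2) = 2 * 1532.541 * tan(0.4284783)
swath = 2 * 1532.541 * 0.4567806
swath = 1400.0699 km

1400.0699 km


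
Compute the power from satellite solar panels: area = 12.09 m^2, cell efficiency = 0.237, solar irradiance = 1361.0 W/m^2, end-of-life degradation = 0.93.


P = area * eta * S * degradation
P = 12.09 * 0.237 * 1361.0 * 0.93
P = 3626.7341 W

3626.7341 W


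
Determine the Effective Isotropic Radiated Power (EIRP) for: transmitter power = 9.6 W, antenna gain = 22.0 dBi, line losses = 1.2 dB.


Pt = 9.6 W = 9.8227 dBW
EIRP = Pt_dBW + Gt - losses = 9.8227 + 22.0 - 1.2 = 30.6227 dBW

30.6227 dBW


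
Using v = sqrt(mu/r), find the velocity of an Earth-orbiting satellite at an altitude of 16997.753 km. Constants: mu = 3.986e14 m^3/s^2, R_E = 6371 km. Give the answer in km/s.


r = R_E + alt = 6371.0 + 16997.753 = 23368.7530 km = 2.3368753e+07 m
v = sqrt(mu/r) = sqrt(3.986e14 / 2.3368753e+07) = 4130.0079 m/s = 4.1300 km/s

4.1300 km/s


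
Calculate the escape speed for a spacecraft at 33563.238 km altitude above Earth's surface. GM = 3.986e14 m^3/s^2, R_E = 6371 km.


r = 6371.0 + 33563.238 = 39934.2380 km = 3.9934238e+07 m
v_esc = sqrt(2*mu/r) = sqrt(2*3.986e14 / 3.9934238e+07)
v_esc = 4467.9772 m/s = 4.4680 km/s

4.4680 km/s


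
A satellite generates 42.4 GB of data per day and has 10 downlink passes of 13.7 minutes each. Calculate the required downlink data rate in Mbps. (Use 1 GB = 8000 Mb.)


total contact time = 10 * 13.7 * 60 = 8220.0000 s
data = 42.4 GB = 339200.0000 Mb
rate = 339200.0000 / 8220.0000 = 41.2652 Mbps

41.2652 Mbps


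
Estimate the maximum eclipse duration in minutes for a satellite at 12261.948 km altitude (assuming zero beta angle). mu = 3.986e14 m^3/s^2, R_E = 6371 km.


r = 18632.9480 km
T = 421.8736 min
Eclipse fraction = arcsin(R_E/r)/pi = arcsin(6371.0000/18632.9480)/pi
= arcsin(0.3419212)/pi = 0.1110776
Eclipse duration = 0.1110776 * 421.8736 = 46.8607 min

46.8607 minutes


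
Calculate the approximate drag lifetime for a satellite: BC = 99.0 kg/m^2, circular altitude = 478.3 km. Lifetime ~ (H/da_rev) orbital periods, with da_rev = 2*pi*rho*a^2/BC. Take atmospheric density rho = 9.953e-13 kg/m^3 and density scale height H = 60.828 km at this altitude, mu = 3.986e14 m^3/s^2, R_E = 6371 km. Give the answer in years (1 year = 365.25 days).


a = R_E + alt = 6849.3000 km = 6.8493e+06 m
da_rev = 2*pi*rho*a^2/BC = 2*pi*9.953e-13*(6.8493e+06)^2/99.0 = 2.963405 m per revolution
N = H/da_rev = 60828.0000 m / 2.963405 m = 20526.3855 revolutions
P = 2*pi*sqrt(a^3/mu) = 5641.3170 s
lifetime = N*P = 20526.3855 * 5641.3170 = 1.1579585e+08 s = 1340.2297 days
years = 1340.2297 / 365.25 = 3.6693 years

3.6693 years


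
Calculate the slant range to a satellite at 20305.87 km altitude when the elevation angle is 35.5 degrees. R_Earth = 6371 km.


h = 20305.87 km, el = 35.5 deg
d = -R_E*sin(el) + sqrt((R_E*sin(el))^2 + 2*R_E*h + h^2)
d = -6371.0000*sin(0.6195919) + sqrt((6371.0000*0.580703)^2 + 2*6371.0000*20305.87 + 20305.87^2)
d = 22468.1313 km

22468.1313 km


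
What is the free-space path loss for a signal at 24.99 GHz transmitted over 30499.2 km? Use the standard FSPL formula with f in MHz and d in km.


f = 24.99 GHz = 24990.0000 MHz
d = 30499.2 km
FSPL = 32.44 + 20*log10(24990.0000) + 20*log10(30499.2)
FSPL = 32.44 + 87.9553 + 89.6858
FSPL = 210.0811 dB

210.0811 dB


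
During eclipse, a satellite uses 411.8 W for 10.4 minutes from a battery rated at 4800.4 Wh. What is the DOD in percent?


E_used = P * t / 60 = 411.8 * 10.4 / 60 = 71.3787 Wh
DOD = E_used / E_total * 100 = 71.3787 / 4800.4 * 100
DOD = 1.4869 %

1.4869 %


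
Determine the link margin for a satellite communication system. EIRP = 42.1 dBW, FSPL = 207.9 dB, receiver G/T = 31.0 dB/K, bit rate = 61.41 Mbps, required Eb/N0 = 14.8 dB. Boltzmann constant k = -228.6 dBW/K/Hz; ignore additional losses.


C/N0 = EIRP - FSPL + G/T - k = 42.1 - 207.9 + 31.0 - (-228.6)
C/N0 = 93.8000 dB-Hz
R_b = 61.41 Mbps = 6.141e+07 bps -> 10*log10(R_b) = 77.8824 dB-Hz
Eb/N0 = C/N0 - 10*log10(R_b) = 93.8000 - 77.8824 = 15.9176 dB
Margin = Eb/N0 - Eb/N0_req = 15.9176 - 14.8 = 1.1176 dB (link closes)

1.1176 dB


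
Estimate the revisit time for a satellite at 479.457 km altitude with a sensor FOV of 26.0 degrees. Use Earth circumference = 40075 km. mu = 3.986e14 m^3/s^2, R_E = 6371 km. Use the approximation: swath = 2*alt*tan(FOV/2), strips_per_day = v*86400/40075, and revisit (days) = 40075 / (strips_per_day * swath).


swath = 2*479.457*tan(0.2268928) = 221.3827 km
v = sqrt(mu/r) = 7627.9682 m/s = 7.6280 km/s
strips/day = v*86400/40075 = 7.6280*86400/40075 = 16.4456
coverage/day = strips * swath = 16.4456 * 221.3827 = 3640.7667 km
revisit = 40075 / 3640.7667 = 11.0073 days

11.0073 days


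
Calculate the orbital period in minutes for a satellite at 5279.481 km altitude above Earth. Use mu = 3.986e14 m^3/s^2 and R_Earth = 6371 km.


r = 11650.4810 km = 1.1650481e+07 m
T = 2*pi*sqrt(r^3/mu) = 2*pi*sqrt(1.581363e+21 / 3.986e14)
T = 12514.8891 s = 208.5815 min

208.5815 minutes


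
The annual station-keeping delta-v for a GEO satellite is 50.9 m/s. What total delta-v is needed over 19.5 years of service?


dV = rate * years = 50.9 * 19.5
dV = 992.5500 m/s

992.5500 m/s


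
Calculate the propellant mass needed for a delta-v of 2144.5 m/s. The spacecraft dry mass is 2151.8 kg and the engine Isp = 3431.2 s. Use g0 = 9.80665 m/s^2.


ve = Isp * g0 = 3431.2 * 9.80665 = 33648.577480 m/s
mass ratio = exp(dv/ve) = exp(2144.5/33648.577480) = 1.06580700
m_prop = m_dry * (mr - 1) = 2151.8 * (1.06580700 - 1)
m_prop = 141.6035 kg

141.6035 kg


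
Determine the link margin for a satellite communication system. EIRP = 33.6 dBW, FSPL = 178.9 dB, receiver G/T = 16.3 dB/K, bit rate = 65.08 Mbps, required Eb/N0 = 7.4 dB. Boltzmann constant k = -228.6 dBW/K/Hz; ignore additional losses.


C/N0 = EIRP - FSPL + G/T - k = 33.6 - 178.9 + 16.3 - (-228.6)
C/N0 = 99.6000 dB-Hz
R_b = 65.08 Mbps = 6.508e+07 bps -> 10*log10(R_b) = 78.1345 dB-Hz
Eb/N0 = C/N0 - 10*log10(R_b) = 99.6000 - 78.1345 = 21.4655 dB
Margin = Eb/N0 - Eb/N0_req = 21.4655 - 7.4 = 14.0655 dB (link closes)

14.0655 dB


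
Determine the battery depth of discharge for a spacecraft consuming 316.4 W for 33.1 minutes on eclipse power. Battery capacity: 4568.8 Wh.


E_used = P * t / 60 = 316.4 * 33.1 / 60 = 174.5473 Wh
DOD = E_used / E_total * 100 = 174.5473 / 4568.8 * 100
DOD = 3.8204 %

3.8204 %


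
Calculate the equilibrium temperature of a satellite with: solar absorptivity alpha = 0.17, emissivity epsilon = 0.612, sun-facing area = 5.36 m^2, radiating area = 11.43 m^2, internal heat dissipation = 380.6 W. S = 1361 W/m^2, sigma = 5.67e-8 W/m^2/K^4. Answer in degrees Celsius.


Numerator = alpha*S*A_sun + Q_int = 0.17*1361*5.36 + 380.6 = 1620.7432 W
Denominator = eps*sigma*A_rad = 0.612*5.67e-8*11.43 = 3.9662557e-07 W/K^4
T^4 = 4.0863306e+09 K^4
T = 252.8328 K = -20.3172 C

-20.3172 degrees Celsius


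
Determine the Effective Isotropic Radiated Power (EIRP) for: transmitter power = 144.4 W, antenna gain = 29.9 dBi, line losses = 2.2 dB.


Pt = 144.4 W = 21.5957 dBW
EIRP = Pt_dBW + Gt - losses = 21.5957 + 29.9 - 2.2 = 49.2957 dBW

49.2957 dBW


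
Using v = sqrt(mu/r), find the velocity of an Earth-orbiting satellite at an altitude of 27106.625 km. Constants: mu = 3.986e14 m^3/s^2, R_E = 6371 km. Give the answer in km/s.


r = R_E + alt = 6371.0 + 27106.625 = 33477.6250 km = 3.3477625e+07 m
v = sqrt(mu/r) = sqrt(3.986e14 / 3.3477625e+07) = 3450.5739 m/s = 3.4506 km/s

3.4506 km/s


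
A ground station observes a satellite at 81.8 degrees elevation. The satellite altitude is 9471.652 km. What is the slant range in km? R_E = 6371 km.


h = 9471.652 km, el = 81.8 deg
d = -R_E*sin(el) + sqrt((R_E*sin(el))^2 + 2*R_E*h + h^2)
d = -6371.0000*sin(1.4277) + sqrt((6371.0000*0.9897762)^2 + 2*6371.0000*9471.652 + 9471.652^2)
d = 9510.7063 km

9510.7063 km


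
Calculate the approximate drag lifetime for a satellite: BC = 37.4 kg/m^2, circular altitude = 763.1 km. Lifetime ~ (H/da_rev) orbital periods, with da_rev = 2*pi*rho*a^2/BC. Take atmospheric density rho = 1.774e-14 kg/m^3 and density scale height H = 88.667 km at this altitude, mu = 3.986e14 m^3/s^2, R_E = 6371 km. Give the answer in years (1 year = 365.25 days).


a = R_E + alt = 7134.1000 km = 7.1341e+06 m
da_rev = 2*pi*rho*a^2/BC = 2*pi*1.774e-14*(7.1341e+06)^2/37.4 = 0.151684173 m per revolution
N = H/da_rev = 88667.0000 m / 0.151684173 m = 584550.1115 revolutions
P = 2*pi*sqrt(a^3/mu) = 5996.8061 s
lifetime = N*P = 584550.1115 * 5996.8061 = 3.5054337e+09 s = 40572.1493 days
years = 40572.1493 / 365.25 = 111.0805 years

111.0805 years


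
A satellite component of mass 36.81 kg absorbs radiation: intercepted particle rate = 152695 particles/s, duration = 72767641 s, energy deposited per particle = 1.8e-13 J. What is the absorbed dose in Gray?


Total energy deposited = rate * time * E_per
  = 152695 * 72767641 * 1.8e-13 = 2.0000 J
Dose = E_total / mass = 2.0000 / 36.81
Dose = 0.05433376 Gy

0.0543 Gy


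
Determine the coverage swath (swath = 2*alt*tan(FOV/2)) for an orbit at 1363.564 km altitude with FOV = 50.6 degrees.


FOV = 50.6 deg = 0.8831366 rad
swath = 2 * alt * tan(FOV/2) = 2 * 1363.564 * tan(0.4415683)
swath = 2 * 1363.564 * 0.4726978
swath = 1289.1075 km

1289.1075 km


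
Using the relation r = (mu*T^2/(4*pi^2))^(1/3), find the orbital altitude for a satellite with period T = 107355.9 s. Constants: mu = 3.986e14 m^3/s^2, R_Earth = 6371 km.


T = 107355.9 s
r = (mu*T^2/(4*pi^2))^(1/3) = (3.986e14 * 107355.9^2 / (4*pi^2))^(1/3)
r = 4.8821351e+07 m = 48821.3515 km
alt = r - R_E = 48821.3515 - 6371 = 42450.3515 km

42450.3515 km


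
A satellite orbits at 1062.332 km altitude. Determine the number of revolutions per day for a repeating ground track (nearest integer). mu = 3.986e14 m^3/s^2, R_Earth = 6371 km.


r = 7.433332e+06 m
T = 2*pi*sqrt(r^3/mu) = 6378.0294 s = 106.3005 min
revs/day = 1440 / 106.3005 = 13.5465
Rounded: 14 revolutions per day

14 revolutions per day


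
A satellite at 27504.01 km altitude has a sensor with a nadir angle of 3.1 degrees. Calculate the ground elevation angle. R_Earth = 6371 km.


r = R_E + alt = 33875.0100 km
Law of sines in the satellite / Earth-center / ground-point triangle:
  sin(nadir)/R_E = sin(90 + el)/r  =>  cos(el) = (r/R_E)*sin(nadir)
cos(el) = (33875.0100 / 6371.0000) * sin(3.1 deg) = 0.2875405
el = arccos(0.2875405) = 73.2892 deg
(Earth-central angle = 90 - nadir - el = 13.6108 deg)

73.2892 degrees


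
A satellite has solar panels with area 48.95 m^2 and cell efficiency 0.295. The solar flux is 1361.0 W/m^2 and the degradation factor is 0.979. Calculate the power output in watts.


P = area * eta * S * degradation
P = 48.95 * 0.295 * 1361.0 * 0.979
P = 19240.4635 W

19240.4635 W


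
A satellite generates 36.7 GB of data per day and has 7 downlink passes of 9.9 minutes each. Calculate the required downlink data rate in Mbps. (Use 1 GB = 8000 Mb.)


total contact time = 7 * 9.9 * 60 = 4158.0000 s
data = 36.7 GB = 293600.0000 Mb
rate = 293600.0000 / 4158.0000 = 70.6109 Mbps

70.6109 Mbps


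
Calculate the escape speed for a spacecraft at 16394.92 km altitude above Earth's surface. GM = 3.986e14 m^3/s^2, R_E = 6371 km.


r = 6371.0 + 16394.92 = 22765.9200 km = 2.276592e+07 m
v_esc = sqrt(2*mu/r) = sqrt(2*3.986e14 / 2.276592e+07)
v_esc = 5917.5378 m/s = 5.9175 km/s

5.9175 km/s


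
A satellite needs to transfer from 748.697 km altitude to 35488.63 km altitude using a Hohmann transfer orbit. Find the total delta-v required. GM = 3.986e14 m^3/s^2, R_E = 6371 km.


r1 = 7119.6970 km = 7.119697e+06 m
r2 = 41859.6300 km = 4.185963e+07 m
dv1 = sqrt(mu/r1)*(sqrt(2*r2/(r1+r2)) - 1) = 2300.0242 m/s
dv2 = sqrt(mu/r2)*(1 - sqrt(2*r1/(r1+r2))) = 1421.9874 m/s
total dv = |dv1| + |dv2| = 2300.0242 + 1421.9874 = 3722.0116 m/s = 3.7220 km/s

3.7220 km/s


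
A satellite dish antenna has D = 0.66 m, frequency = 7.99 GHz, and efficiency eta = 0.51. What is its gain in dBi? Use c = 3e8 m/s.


lambda = c/f = 3e8 / 7.99e+09 = 0.03754693 m
G = eta*(pi*D/lambda)^2 = 0.51*(pi*0.66/0.03754693)^2
G = 1555.2809 (linear)
G = 10*log10(1555.2809) = 31.9181 dBi

31.9181 dBi


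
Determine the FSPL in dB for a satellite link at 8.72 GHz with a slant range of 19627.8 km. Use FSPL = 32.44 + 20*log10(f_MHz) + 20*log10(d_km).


f = 8.72 GHz = 8720.0000 MHz
d = 19627.8 km
FSPL = 32.44 + 20*log10(8720.0000) + 20*log10(19627.8)
FSPL = 32.44 + 78.8103 + 85.8574
FSPL = 197.1078 dB

197.1078 dB


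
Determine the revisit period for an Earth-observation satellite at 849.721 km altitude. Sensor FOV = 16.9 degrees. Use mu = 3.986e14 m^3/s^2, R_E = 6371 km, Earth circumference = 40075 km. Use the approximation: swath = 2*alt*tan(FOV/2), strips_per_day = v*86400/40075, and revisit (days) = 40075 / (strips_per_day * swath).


swath = 2*849.721*tan(0.1474803) = 252.4673 km
v = sqrt(mu/r) = 7429.8212 m/s = 7.4298 km/s
strips/day = v*86400/40075 = 7.4298*86400/40075 = 16.0184
coverage/day = strips * swath = 16.0184 * 252.4673 = 4044.1176 km
revisit = 40075 / 4044.1176 = 9.9095 days

9.9095 days
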